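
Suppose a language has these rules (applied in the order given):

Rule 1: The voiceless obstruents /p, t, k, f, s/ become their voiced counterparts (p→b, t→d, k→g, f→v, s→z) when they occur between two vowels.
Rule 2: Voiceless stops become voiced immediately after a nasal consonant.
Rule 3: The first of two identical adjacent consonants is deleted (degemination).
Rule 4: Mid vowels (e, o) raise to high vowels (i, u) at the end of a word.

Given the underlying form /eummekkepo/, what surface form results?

eumekebu

Rule 1 (intervocalic voicing): /p/ is a voiceless obstruent between vowels /e/ and /o/, so it voices to [b]. /eummekkepo/ → eummekkebo.
Rule 2 (post-nasal voicing): no segment meets the environment; /eummekkebo/ is unchanged.
Rule 3 (degemination): /mm/ is a geminate; the first /m/ deletes. /kk/ is a geminate; the first /k/ deletes. /eummekkebo/ → eumekebo.
Rule 4 (final vowel raising): /o/ is a mid vowel in word-final position, so it raises to [u]. /eumekebo/ → eumekebu.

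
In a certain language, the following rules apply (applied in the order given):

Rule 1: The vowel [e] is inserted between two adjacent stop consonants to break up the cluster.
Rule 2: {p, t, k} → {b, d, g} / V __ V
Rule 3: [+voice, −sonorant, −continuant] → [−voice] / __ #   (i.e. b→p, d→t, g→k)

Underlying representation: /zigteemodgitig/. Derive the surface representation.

zigedeemodegidik

Rule 1 (stop-cluster e-epenthesis): /g/ and /t/ form a stop–stop cluster, so [e] is inserted between them. /d/ and /g/ form a stop–stop cluster, so [e] is inserted between them. /zigteemodgitig/ → zigeteemodegitig.
Rule 2 (intervocalic voicing): /t/ is a voiceless stop between vowels /e/ and /e/, so it voices to [d]. /t/ is a voiceless stop between vowels /i/ and /i/, so it voices to [d]. /zigeteemodegitig/ → zigedeemodegidig.
Rule 3 (final devoicing): /g/ is a voiced stop in word-final position, so it devoices to [k]. /zigedeemodegidig/ → zigedeemodegidik.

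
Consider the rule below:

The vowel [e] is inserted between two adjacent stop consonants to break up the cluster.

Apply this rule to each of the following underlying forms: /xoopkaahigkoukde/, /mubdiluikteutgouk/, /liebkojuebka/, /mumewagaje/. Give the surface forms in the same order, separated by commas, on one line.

xoopekaahigekoukede, mubediluiketeutegouk, liebekojuebeka, mumewagaje

/xoopkaahigkoukde/: /p/ and /k/ form a stop–stop cluster, so [e] is inserted between them. /g/ and /k/ form a stop–stop cluster, so [e] is inserted between them. /k/ and /d/ form a stop–stop cluster, so [e] is inserted between them. → [xoopekaahigekoukede].
/mubdiluikteutgouk/: /b/ and /d/ form a stop–stop cluster, so [e] is inserted between them. /k/ and /t/ form a stop–stop cluster, so [e] is inserted between them. /t/ and /g/ form a stop–stop cluster, so [e] is inserted between them. → [mubediluiketeutegouk].
/liebkojuebka/: /b/ and /k/ form a stop–stop cluster, so [e] is inserted between them. /b/ and /k/ form a stop–stop cluster, so [e] is inserted between them. → [liebekojuebeka].
/mumewagaje/: the rule's environment is not met; surfaces unchanged as [mumewagaje].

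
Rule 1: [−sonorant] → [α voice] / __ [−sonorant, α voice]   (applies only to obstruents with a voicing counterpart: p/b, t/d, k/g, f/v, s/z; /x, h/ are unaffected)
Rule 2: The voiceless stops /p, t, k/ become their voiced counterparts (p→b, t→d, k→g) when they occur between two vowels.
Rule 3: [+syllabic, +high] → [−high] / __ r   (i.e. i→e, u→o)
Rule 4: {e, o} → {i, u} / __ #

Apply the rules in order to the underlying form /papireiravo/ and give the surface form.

Rule 1 (regressive voicing assimilation): no segment meets the environment; /papireiravo/ is unchanged.
Rule 2 (intervocalic voicing): /p/ is a voiceless stop between vowels /a/ and /i/, so it voices to [b]. /papireiravo/ → pabireiravo.
Rule 3 (pre-rhotic lowering): /i/ is a high vowel immediately before /r/, so it lowers to [e]. /i/ is a high vowel immediately before /r/, so it lowers to [e]. /pabireiravo/ → pabereeravo.
Rule 4 (final vowel raising): /o/ is a mid vowel in word-final position, so it raises to [u]. /pabereeravo/ → pabereeravu.

pabereeravu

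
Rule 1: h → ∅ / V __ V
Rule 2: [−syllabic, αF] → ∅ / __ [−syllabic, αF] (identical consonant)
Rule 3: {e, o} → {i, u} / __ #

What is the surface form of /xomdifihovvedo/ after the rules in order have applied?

xomdifiovedu

Rule 1 (intervocalic h-deletion): /h/ occurs between vowels /i/ and /o/, so it deletes. /xomdifihovvedo/ → xomdifiovvedo.
Rule 2 (degemination): /vv/ is a geminate; the first /v/ deletes. /xomdifiovvedo/ → xomdifiovedo.
Rule 3 (final vowel raising): /o/ is a mid vowel in word-final position, so it raises to [u]. /xomdifiovedo/ → xomdifiovedu.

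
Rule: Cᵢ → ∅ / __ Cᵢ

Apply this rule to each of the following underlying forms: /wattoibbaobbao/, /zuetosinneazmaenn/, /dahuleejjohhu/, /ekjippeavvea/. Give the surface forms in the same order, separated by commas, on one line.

watoibaobao, zuetosineazmaen, dahuleejohu, ekjipeavea

/wattoibbaobbao/: /tt/ is a geminate; the first /t/ deletes. /bb/ is a geminate; the first /b/ deletes. /bb/ is a geminate; the first /b/ deletes. → [watoibaobao].
/zuetosinneazmaenn/: /nn/ is a geminate; the first /n/ deletes. /nn/ is a geminate; the first /n/ deletes. → [zuetosineazmaen].
/dahuleejjohhu/: /jj/ is a geminate; the first /j/ deletes. /hh/ is a geminate; the first /h/ deletes. → [dahuleejohu].
/ekjippeavvea/: /pp/ is a geminate; the first /p/ deletes. /vv/ is a geminate; the first /v/ deletes. → [ekjipeavea].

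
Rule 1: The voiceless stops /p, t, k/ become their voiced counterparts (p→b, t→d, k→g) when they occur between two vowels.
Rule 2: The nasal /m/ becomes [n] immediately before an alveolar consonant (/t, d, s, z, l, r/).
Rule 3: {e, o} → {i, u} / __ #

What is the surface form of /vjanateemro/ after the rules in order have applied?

vjanadeenru

Rule 1 (intervocalic voicing): /t/ is a voiceless stop between vowels /a/ and /e/, so it voices to [d]. /vjanateemro/ → vjanadeemro.
Rule 2 (nasal place assimilation): /m/ precedes the alveolar consonant /r/, so it assimilates in place to [n]. /vjanadeemro/ → vjanadeenro.
Rule 3 (final vowel raising): /o/ is a mid vowel in word-final position, so it raises to [u]. /vjanadeenro/ → vjanadeenru.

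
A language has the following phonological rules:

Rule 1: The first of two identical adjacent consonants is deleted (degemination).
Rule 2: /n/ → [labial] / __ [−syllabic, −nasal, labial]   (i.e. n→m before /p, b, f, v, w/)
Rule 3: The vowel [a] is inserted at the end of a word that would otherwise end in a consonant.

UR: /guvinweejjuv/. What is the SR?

Rule 1 (degemination): /jj/ is a geminate; the first /j/ deletes. /guvinweejjuv/ → guvinweejuv.
Rule 2 (nasal place assimilation): /n/ precedes the labial consonant /w/, so it assimilates in place to [m]. /guvinweejuv/ → guvimweejuv.
Rule 3 (final a-epenthesis): the form ends in the consonant /v/, so [a] is inserted word-finally. /guvimweejuv/ → guvimweejuva.

guvimweejuva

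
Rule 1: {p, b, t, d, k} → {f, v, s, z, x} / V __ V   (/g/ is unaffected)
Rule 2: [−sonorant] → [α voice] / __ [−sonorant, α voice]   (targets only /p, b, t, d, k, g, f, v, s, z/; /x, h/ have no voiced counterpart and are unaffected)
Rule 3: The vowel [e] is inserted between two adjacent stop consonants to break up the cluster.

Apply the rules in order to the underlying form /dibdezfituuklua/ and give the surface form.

dibedesfisuuklua

Rule 1 (intervocalic spirantization): /t/ is a stop between vowels /i/ and /u/, so it spirantizes to the fricative [s]. /dibdezfituuklua/ → dibdezfisuuklua.
Rule 2 (regressive voicing assimilation): /z/ precedes the voiceless obstruent /f/, so it devoices to [s] by assimilation. /dibdezfisuuklua/ → dibdesfisuuklua.
Rule 3 (stop-cluster e-epenthesis): /b/ and /d/ form a stop–stop cluster, so [e] is inserted between them. /dibdesfisuuklua/ → dibedesfisuuklua.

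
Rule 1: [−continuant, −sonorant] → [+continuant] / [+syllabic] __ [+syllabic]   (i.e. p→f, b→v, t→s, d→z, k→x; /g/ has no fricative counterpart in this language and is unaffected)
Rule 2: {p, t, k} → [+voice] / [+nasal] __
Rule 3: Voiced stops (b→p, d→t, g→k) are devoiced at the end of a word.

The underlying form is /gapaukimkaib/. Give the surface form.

Rule 1 (intervocalic spirantization): /p/ is a stop between vowels /a/ and /a/, so it spirantizes to the fricative [f]. /k/ is a stop between vowels /u/ and /i/, so it spirantizes to the fricative [x]. /gapaukimkaib/ → gafauximkaib.
Rule 2 (post-nasal voicing): /k/ is a voiceless stop immediately after the nasal /m/, so it voices to [g]. /gafauximkaib/ → gafauximgaib.
Rule 3 (final devoicing): /b/ is a voiced stop in word-final position, so it devoices to [p]. /gafauximgaib/ → gafauximgaip.

gafauximgaip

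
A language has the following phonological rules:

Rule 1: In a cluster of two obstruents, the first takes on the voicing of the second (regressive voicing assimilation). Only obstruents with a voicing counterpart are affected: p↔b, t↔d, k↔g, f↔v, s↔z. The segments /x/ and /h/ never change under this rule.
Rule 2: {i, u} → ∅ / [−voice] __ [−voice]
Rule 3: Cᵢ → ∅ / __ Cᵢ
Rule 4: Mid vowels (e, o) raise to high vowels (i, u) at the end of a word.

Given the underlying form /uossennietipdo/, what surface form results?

Rule 1 (regressive voicing assimilation): /p/ precedes the voiced obstruent /d/, so it voices to [b] by assimilation. /uossennietipdo/ → uossennietibdo.
Rule 2 (high vowel syncope): no segment meets the environment; /uossennietibdo/ is unchanged.
Rule 3 (degemination): /ss/ is a geminate; the first /s/ deletes. /nn/ is a geminate; the first /n/ deletes. /uossennietibdo/ → uosenietibdo.
Rule 4 (final vowel raising): /o/ is a mid vowel in word-final position, so it raises to [u]. /uosenietibdo/ → uosenietibdu.

uosenietibdu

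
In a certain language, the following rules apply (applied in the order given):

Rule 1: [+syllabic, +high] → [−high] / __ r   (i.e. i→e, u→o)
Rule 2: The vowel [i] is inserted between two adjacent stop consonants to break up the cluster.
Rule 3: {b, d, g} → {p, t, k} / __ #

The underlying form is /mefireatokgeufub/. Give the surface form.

mefereatokigeufup

Rule 1 (pre-rhotic lowering): /i/ is a high vowel immediately before /r/, so it lowers to [e]. /mefireatokgeufub/ → mefereatokgeufub.
Rule 2 (stop-cluster i-epenthesis): /k/ and /g/ form a stop–stop cluster, so [i] is inserted between them. /mefereatokgeufub/ → mefereatokigeufub.
Rule 3 (final devoicing): /b/ is a voiced stop in word-final position, so it devoices to [p]. /mefereatokigeufub/ → mefereatokigeufup.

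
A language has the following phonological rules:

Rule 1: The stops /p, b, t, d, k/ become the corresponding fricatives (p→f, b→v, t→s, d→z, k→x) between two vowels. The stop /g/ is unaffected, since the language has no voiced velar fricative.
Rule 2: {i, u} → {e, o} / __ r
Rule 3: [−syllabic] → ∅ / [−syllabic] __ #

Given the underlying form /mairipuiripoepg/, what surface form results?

maerifuerifoep

Rule 1 (intervocalic spirantization): /p/ is a stop between vowels /i/ and /u/, so it spirantizes to the fricative [f]. /p/ is a stop between vowels /i/ and /o/, so it spirantizes to the fricative [f]. /mairipuiripoepg/ → mairifuirifoepg.
Rule 2 (pre-rhotic lowering): /i/ is a high vowel immediately before /r/, so it lowers to [e]. /i/ is a high vowel immediately before /r/, so it lowers to [e]. /mairifuirifoepg/ → maerifuerifoepg.
Rule 3 (final cluster simplification): /g/ is the second consonant of a word-final cluster /pg/, so it deletes. /maerifuerifoepg/ → maerifuerifoep.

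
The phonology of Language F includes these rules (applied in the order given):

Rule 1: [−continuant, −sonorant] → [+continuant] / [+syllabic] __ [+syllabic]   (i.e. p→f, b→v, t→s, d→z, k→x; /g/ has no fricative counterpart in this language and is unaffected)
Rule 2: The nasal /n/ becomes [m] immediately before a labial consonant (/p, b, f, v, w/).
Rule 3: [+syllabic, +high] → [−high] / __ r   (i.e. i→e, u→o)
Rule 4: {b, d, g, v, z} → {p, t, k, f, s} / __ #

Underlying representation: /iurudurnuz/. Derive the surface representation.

Rule 1 (intervocalic spirantization): /d/ is a stop between vowels /u/ and /u/, so it spirantizes to the fricative [z]. /iurudurnuz/ → iuruzurnuz.
Rule 2 (nasal place assimilation): no segment meets the environment; /iuruzurnuz/ is unchanged.
Rule 3 (pre-rhotic lowering): /u/ is a high vowel immediately before /r/, so it lowers to [o]. /u/ is a high vowel immediately before /r/, so it lowers to [o]. /iuruzurnuz/ → ioruzornuz.
Rule 4 (final devoicing): /z/ is a voiced obstruent in word-final position, so it devoices to [s]. /ioruzornuz/ → ioruzornus.

ioruzornus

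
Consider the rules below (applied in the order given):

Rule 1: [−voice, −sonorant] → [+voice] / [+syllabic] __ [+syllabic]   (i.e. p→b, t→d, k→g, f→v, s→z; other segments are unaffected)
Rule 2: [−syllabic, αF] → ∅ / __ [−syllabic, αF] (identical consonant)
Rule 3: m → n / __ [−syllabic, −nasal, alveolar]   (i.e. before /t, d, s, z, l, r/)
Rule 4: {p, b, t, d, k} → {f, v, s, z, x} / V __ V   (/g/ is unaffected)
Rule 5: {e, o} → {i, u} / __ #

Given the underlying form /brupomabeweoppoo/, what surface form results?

Rule 1 (intervocalic voicing): /p/ is a voiceless obstruent between vowels /u/ and /o/, so it voices to [b]. /brupomabeweoppoo/ → brubomabeweoppoo.
Rule 2 (degemination): /pp/ is a geminate; the first /p/ deletes. /brubomabeweoppoo/ → brubomabeweopoo.
Rule 3 (nasal place assimilation): no segment meets the environment; /brubomabeweopoo/ is unchanged.
Rule 4 (intervocalic spirantization): /b/ is a stop between vowels /u/ and /o/, so it spirantizes to the fricative [v]. /b/ is a stop between vowels /a/ and /e/, so it spirantizes to the fricative [v]. /p/ is a stop between vowels /o/ and /o/, so it spirantizes to the fricative [f]. /brubomabeweopoo/ → bruvomaveweofoo.
Rule 5 (final vowel raising): /o/ is a mid vowel in word-final position, so it raises to [u]. /bruvomaveweofoo/ → bruvomaveweofou.

bruvomaveweofou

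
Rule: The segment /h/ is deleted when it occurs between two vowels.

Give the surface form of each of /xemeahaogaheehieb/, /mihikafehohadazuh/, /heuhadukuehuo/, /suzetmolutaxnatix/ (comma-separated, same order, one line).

xemeaaogaeeieb, miikafeoadazuh, heuadukueuo, suzetmolutaxnatix

/xemeahaogaheehieb/: /h/ occurs between vowels /a/ and /a/, so it deletes. /h/ occurs between vowels /a/ and /e/, so it deletes. /h/ occurs between vowels /e/ and /i/, so it deletes. → [xemeaaogaeeieb].
/mihikafehohadazuh/: /h/ occurs between vowels /i/ and /i/, so it deletes. /h/ occurs between vowels /e/ and /o/, so it deletes. /h/ occurs between vowels /o/ and /a/, so it deletes. → [miikafeoadazuh].
/heuhadukuehuo/: /h/ occurs between vowels /u/ and /a/, so it deletes. /h/ occurs between vowels /e/ and /u/, so it deletes. → [heuadukueuo].
/suzetmolutaxnatix/: the rule's environment is not met; surfaces unchanged as [suzetmolutaxnatix].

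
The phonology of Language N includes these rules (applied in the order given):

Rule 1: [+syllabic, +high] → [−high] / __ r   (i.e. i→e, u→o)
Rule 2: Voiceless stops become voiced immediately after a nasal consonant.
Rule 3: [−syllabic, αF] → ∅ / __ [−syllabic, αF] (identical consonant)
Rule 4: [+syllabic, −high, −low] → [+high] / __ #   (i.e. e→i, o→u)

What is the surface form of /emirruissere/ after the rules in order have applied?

emeruiseri

Rule 1 (pre-rhotic lowering): /i/ is a high vowel immediately before /r/, so it lowers to [e]. /emirruissere/ → emerruissere.
Rule 2 (post-nasal voicing): no segment meets the environment; /emerruissere/ is unchanged.
Rule 3 (degemination): /rr/ is a geminate; the first /r/ deletes. /ss/ is a geminate; the first /s/ deletes. /emerruissere/ → emeruisere.
Rule 4 (final vowel raising): /e/ is a mid vowel in word-final position, so it raises to [i]. /emeruisere/ → emeruiseri.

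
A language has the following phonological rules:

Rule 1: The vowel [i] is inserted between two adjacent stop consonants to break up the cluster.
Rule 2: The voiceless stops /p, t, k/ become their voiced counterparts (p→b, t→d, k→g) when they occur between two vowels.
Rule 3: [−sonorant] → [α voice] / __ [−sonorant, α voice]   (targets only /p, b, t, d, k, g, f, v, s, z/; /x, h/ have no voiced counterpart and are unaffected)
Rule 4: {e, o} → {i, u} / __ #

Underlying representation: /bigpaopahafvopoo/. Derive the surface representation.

Rule 1 (stop-cluster i-epenthesis): /g/ and /p/ form a stop–stop cluster, so [i] is inserted between them. /bigpaopahafvopoo/ → bigipaopahafvopoo.
Rule 2 (intervocalic voicing): /p/ is a voiceless stop between vowels /i/ and /a/, so it voices to [b]. /p/ is a voiceless stop between vowels /o/ and /a/, so it voices to [b]. /p/ is a voiceless stop between vowels /o/ and /o/, so it voices to [b]. /bigipaopahafvopoo/ → bigibaobahafvoboo.
Rule 3 (regressive voicing assimilation): /f/ precedes the voiced obstruent /v/, so it voices to [v] by assimilation. /bigibaobahafvoboo/ → bigibaobahavvoboo.
Rule 4 (final vowel raising): /o/ is a mid vowel in word-final position, so it raises to [u]. /bigibaobahavvoboo/ → bigibaobahavvobou.

bigibaobahavvobou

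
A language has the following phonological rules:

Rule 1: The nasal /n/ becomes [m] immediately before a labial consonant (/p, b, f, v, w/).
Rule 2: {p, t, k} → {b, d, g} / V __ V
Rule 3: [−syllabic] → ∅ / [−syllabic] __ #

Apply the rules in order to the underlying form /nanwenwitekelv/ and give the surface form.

Rule 1 (nasal place assimilation): /n/ precedes the labial consonant /w/, so it assimilates in place to [m]. /n/ precedes the labial consonant /w/, so it assimilates in place to [m]. /nanwenwitekelv/ → namwemwitekelv.
Rule 2 (intervocalic voicing): /t/ is a voiceless stop between vowels /i/ and /e/, so it voices to [d]. /k/ is a voiceless stop between vowels /e/ and /e/, so it voices to [g]. /namwemwitekelv/ → namwemwidegelv.
Rule 3 (final cluster simplification): /v/ is the second consonant of a word-final cluster /lv/, so it deletes. /namwemwidegelv/ → namwemwidegel.

namwemwidegel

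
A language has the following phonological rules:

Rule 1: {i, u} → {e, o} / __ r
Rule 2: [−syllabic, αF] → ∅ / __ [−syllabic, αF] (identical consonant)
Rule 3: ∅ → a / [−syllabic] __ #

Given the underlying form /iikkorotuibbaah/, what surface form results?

iikorotuibaaha

Rule 1 (pre-rhotic lowering): no segment meets the environment; /iikkorotuibbaah/ is unchanged.
Rule 2 (degemination): /kk/ is a geminate; the first /k/ deletes. /bb/ is a geminate; the first /b/ deletes. /iikkorotuibbaah/ → iikorotuibaah.
Rule 3 (final a-epenthesis): the form ends in the consonant /h/, so [a] is inserted word-finally. /iikorotuibaah/ → iikorotuibaaha.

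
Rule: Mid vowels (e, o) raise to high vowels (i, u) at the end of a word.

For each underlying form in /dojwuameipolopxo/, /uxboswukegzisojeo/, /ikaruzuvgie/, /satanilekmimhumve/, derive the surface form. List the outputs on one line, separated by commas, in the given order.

/dojwuameipolopxo/: /o/ is a mid vowel in word-final position, so it raises to [u]. → [dojwuameipolopxu].
/uxboswukegzisojeo/: /o/ is a mid vowel in word-final position, so it raises to [u]. → [uxboswukegzisojeu].
/ikaruzuvgie/: /e/ is a mid vowel in word-final position, so it raises to [i]. → [ikaruzuvgii].
/satanilekmimhumve/: /e/ is a mid vowel in word-final position, so it raises to [i]. → [satanilekmimhumvi].

dojwuameipolopxu, uxboswukegzisojeu, ikaruzuvgii, satanilekmimhumvi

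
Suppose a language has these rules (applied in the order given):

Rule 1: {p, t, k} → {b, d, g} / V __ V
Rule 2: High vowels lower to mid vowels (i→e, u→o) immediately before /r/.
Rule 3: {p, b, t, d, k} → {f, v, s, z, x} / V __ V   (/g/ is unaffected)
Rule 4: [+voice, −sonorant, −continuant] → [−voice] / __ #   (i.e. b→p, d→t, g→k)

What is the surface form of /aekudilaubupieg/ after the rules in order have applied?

aeguzilauvuviek

Rule 1 (intervocalic voicing): /k/ is a voiceless stop between vowels /e/ and /u/, so it voices to [g]. /p/ is a voiceless stop between vowels /u/ and /i/, so it voices to [b]. /aekudilaubupieg/ → aegudilaububieg.
Rule 2 (pre-rhotic lowering): no segment meets the environment; /aegudilaububieg/ is unchanged.
Rule 3 (intervocalic spirantization): /d/ is a stop between vowels /u/ and /i/, so it spirantizes to the fricative [z]. /b/ is a stop between vowels /u/ and /u/, so it spirantizes to the fricative [v]. /b/ is a stop between vowels /u/ and /i/, so it spirantizes to the fricative [v]. /aegudilaububieg/ → aeguzilauvuvieg.
Rule 4 (final devoicing): /g/ is a voiced stop in word-final position, so it devoices to [k]. /aeguzilauvuvieg/ → aeguzilauvuviek.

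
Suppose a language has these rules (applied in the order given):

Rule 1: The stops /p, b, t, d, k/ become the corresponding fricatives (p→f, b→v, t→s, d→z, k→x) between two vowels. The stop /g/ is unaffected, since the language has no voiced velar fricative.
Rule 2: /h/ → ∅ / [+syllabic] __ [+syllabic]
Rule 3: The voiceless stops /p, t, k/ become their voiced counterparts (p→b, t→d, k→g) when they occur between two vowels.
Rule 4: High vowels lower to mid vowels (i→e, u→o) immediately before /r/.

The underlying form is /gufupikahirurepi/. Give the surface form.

gufufixaerorefi

Rule 1 (intervocalic spirantization): /p/ is a stop between vowels /u/ and /i/, so it spirantizes to the fricative [f]. /k/ is a stop between vowels /i/ and /a/, so it spirantizes to the fricative [x]. /p/ is a stop between vowels /e/ and /i/, so it spirantizes to the fricative [f]. /gufupikahirurepi/ → gufufixahirurefi.
Rule 2 (intervocalic h-deletion): /h/ occurs between vowels /a/ and /i/, so it deletes. /gufufixahirurefi/ → gufufixairurefi.
Rule 3 (intervocalic voicing): no segment meets the environment; /gufufixairurefi/ is unchanged.
Rule 4 (pre-rhotic lowering): /i/ is a high vowel immediately before /r/, so it lowers to [e]. /u/ is a high vowel immediately before /r/, so it lowers to [o]. /gufufixairurefi/ → gufufixaerorefi.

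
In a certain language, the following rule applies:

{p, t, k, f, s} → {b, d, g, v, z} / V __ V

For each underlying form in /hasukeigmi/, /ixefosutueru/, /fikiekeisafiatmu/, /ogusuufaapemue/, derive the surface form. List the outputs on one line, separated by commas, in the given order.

/hasukeigmi/: /s/ is a voiceless obstruent between vowels /a/ and /u/, so it voices to [z]. /k/ is a voiceless obstruent between vowels /u/ and /e/, so it voices to [g]. → [hazugeigmi].
/ixefosutueru/: /f/ is a voiceless obstruent between vowels /e/ and /o/, so it voices to [v]. /s/ is a voiceless obstruent between vowels /o/ and /u/, so it voices to [z]. /t/ is a voiceless obstruent between vowels /u/ and /u/, so it voices to [d]. → [ixevozudueru].
/fikiekeisafiatmu/: /k/ is a voiceless obstruent between vowels /i/ and /i/, so it voices to [g]. /k/ is a voiceless obstruent between vowels /e/ and /e/, so it voices to [g]. /s/ is a voiceless obstruent between vowels /i/ and /a/, so it voices to [z]. /f/ is a voiceless obstruent between vowels /a/ and /i/, so it voices to [v]. → [figiegeizaviatmu].
/ogusuufaapemue/: /s/ is a voiceless obstruent between vowels /u/ and /u/, so it voices to [z]. /f/ is a voiceless obstruent between vowels /u/ and /a/, so it voices to [v]. /p/ is a voiceless obstruent between vowels /a/ and /e/, so it voices to [b]. → [oguzuuvaabemue].

hazugeigmi, ixevozudueru, figiegeizaviatmu, oguzuuvaabemue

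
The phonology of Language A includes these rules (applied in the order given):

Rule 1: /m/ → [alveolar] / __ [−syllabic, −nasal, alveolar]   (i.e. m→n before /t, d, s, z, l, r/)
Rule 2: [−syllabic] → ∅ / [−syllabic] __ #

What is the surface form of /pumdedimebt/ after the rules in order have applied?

Rule 1 (nasal place assimilation): /m/ precedes the alveolar consonant /d/, so it assimilates in place to [n]. /pumdedimebt/ → pundedimebt.
Rule 2 (final cluster simplification): /t/ is the second consonant of a word-final cluster /bt/, so it deletes. /pundedimebt/ → pundedimeb.

pundedimeb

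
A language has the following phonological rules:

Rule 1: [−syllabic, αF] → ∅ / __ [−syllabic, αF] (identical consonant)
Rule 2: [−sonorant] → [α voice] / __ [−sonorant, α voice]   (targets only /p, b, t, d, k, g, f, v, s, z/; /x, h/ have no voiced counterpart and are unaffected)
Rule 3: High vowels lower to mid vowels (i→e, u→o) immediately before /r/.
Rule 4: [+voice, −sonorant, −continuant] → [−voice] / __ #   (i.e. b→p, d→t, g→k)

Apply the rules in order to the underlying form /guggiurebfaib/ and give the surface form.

Rule 1 (degemination): /gg/ is a geminate; the first /g/ deletes. /guggiurebfaib/ → gugiurebfaib.
Rule 2 (regressive voicing assimilation): /b/ precedes the voiceless obstruent /f/, so it devoices to [p] by assimilation. /gugiurebfaib/ → gugiurepfaib.
Rule 3 (pre-rhotic lowering): /u/ is a high vowel immediately before /r/, so it lowers to [o]. /gugiurepfaib/ → gugiorepfaib.
Rule 4 (final devoicing): /b/ is a voiced stop in word-final position, so it devoices to [p]. /gugiorepfaib/ → gugiorepfaip.

gugiorepfaip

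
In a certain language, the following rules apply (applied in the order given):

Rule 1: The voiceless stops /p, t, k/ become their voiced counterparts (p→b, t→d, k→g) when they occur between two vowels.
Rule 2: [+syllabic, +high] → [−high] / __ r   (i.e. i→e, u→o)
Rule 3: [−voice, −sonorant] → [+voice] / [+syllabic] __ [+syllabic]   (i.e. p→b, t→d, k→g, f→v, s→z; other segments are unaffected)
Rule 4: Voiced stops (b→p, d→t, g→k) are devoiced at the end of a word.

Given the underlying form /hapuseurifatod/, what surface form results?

habuzeorivadot

Rule 1 (intervocalic voicing): /p/ is a voiceless stop between vowels /a/ and /u/, so it voices to [b]. /t/ is a voiceless stop between vowels /a/ and /o/, so it voices to [d]. /hapuseurifatod/ → habuseurifadod.
Rule 2 (pre-rhotic lowering): /u/ is a high vowel immediately before /r/, so it lowers to [o]. /habuseurifadod/ → habuseorifadod.
Rule 3 (intervocalic voicing): /s/ is a voiceless obstruent between vowels /u/ and /e/, so it voices to [z]. /f/ is a voiceless obstruent between vowels /i/ and /a/, so it voices to [v]. /habuseorifadod/ → habuzeorivadod.
Rule 4 (final devoicing): /d/ is a voiced stop in word-final position, so it devoices to [t]. /habuzeorivadod/ → habuzeorivadot.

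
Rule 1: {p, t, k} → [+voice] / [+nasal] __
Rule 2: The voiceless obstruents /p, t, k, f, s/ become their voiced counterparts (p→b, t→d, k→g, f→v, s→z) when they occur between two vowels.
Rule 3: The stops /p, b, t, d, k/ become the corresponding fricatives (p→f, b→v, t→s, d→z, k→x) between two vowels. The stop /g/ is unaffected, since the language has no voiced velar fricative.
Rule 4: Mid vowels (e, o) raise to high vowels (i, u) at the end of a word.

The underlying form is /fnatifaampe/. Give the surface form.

Rule 1 (post-nasal voicing): /p/ is a voiceless stop immediately after the nasal /m/, so it voices to [b]. /fnatifaampe/ → fnatifaambe.
Rule 2 (intervocalic voicing): /t/ is a voiceless obstruent between vowels /a/ and /i/, so it voices to [d]. /f/ is a voiceless obstruent between vowels /i/ and /a/, so it voices to [v]. /fnatifaambe/ → fnadivaambe.
Rule 3 (intervocalic spirantization): /d/ is a stop between vowels /a/ and /i/, so it spirantizes to the fricative [z]. /fnadivaambe/ → fnazivaambe.
Rule 4 (final vowel raising): /e/ is a mid vowel in word-final position, so it raises to [i]. /fnazivaambe/ → fnazivaambi.

fnazivaambi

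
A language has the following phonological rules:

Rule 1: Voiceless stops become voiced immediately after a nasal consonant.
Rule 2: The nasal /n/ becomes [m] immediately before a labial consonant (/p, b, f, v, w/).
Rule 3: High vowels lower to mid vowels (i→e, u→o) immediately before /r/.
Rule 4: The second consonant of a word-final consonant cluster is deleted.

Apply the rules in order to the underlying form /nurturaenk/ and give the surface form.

nortoraen

Rule 1 (post-nasal voicing): /k/ is a voiceless stop immediately after the nasal /n/, so it voices to [g]. /nurturaenk/ → nurturaeng.
Rule 2 (nasal place assimilation): no segment meets the environment; /nurturaeng/ is unchanged.
Rule 3 (pre-rhotic lowering): /u/ is a high vowel immediately before /r/, so it lowers to [o]. /u/ is a high vowel immediately before /r/, so it lowers to [o]. /nurturaeng/ → nortoraeng.
Rule 4 (final cluster simplification): /g/ is the second consonant of a word-final cluster /ng/, so it deletes. /nortoraeng/ → nortoraen.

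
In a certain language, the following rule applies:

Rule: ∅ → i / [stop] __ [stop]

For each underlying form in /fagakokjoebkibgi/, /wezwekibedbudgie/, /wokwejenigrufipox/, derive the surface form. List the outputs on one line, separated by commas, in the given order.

/fagakokjoebkibgi/: /b/ and /k/ form a stop–stop cluster, so [i] is inserted between them. /b/ and /g/ form a stop–stop cluster, so [i] is inserted between them. → [fagakokjoebikibigi].
/wezwekibedbudgie/: /d/ and /b/ form a stop–stop cluster, so [i] is inserted between them. /d/ and /g/ form a stop–stop cluster, so [i] is inserted between them. → [wezwekibedibudigie].
/wokwejenigrufipox/: the rule's environment is not met; surfaces unchanged as [wokwejenigrufipox].

fagakokjoebikibigi, wezwekibedibudigie, wokwejenigrufipox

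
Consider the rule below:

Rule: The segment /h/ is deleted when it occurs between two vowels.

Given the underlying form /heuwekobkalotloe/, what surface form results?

heuwekobkalotloe

No segment of /heuwekobkalotloe/ meets the structural description of the rule, so the form surfaces unchanged.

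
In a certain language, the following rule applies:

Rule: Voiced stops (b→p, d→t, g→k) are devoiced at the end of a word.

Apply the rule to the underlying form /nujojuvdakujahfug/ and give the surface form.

/g/ is a voiced stop in word-final position, so it devoices to [k].
Surface form: [nujojuvdakujahfuk].

nujojuvdakujahfuk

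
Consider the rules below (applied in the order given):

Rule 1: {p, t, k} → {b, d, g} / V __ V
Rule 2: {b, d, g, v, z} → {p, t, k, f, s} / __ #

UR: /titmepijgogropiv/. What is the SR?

titmebijgogrobif

Rule 1 (intervocalic voicing): /p/ is a voiceless stop between vowels /e/ and /i/, so it voices to [b]. /p/ is a voiceless stop between vowels /o/ and /i/, so it voices to [b]. /titmepijgogropiv/ → titmebijgogrobiv.
Rule 2 (final devoicing): /v/ is a voiced obstruent in word-final position, so it devoices to [f]. /titmebijgogrobiv/ → titmebijgogrobif.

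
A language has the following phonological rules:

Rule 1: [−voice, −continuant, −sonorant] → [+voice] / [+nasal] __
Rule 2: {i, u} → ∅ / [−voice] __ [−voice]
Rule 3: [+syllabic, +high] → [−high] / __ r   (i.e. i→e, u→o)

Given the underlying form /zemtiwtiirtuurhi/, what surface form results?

Rule 1 (post-nasal voicing): /t/ is a voiceless stop immediately after the nasal /m/, so it voices to [d]. /zemtiwtiirtuurhi/ → zemdiwtiirtuurhi.
Rule 2 (high vowel syncope): no segment meets the environment; /zemdiwtiirtuurhi/ is unchanged.
Rule 3 (pre-rhotic lowering): /i/ is a high vowel immediately before /r/, so it lowers to [e]. /u/ is a high vowel immediately before /r/, so it lowers to [o]. /zemdiwtiirtuurhi/ → zemdiwtiertuorhi.

zemdiwtiertuorhi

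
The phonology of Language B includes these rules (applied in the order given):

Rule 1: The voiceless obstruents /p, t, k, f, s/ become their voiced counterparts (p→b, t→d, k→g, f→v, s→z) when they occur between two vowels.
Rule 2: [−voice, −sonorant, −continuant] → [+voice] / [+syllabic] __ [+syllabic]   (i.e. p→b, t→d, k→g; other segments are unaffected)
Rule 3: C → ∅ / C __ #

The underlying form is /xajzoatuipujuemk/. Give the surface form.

Rule 1 (intervocalic voicing): /t/ is a voiceless obstruent between vowels /a/ and /u/, so it voices to [d]. /p/ is a voiceless obstruent between vowels /i/ and /u/, so it voices to [b]. /xajzoatuipujuemk/ → xajzoaduibujuemk.
Rule 2 (intervocalic voicing): no segment meets the environment; /xajzoaduibujuemk/ is unchanged.
Rule 3 (final cluster simplification): /k/ is the second consonant of a word-final cluster /mk/, so it deletes. /xajzoaduibujuemk/ → xajzoaduibujuem.

xajzoaduibujuem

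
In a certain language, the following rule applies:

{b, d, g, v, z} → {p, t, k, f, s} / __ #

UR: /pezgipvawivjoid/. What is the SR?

/d/ is a voiced obstruent in word-final position, so it devoices to [t].
Surface form: [pezgipvawivjoit].

pezgipvawivjoit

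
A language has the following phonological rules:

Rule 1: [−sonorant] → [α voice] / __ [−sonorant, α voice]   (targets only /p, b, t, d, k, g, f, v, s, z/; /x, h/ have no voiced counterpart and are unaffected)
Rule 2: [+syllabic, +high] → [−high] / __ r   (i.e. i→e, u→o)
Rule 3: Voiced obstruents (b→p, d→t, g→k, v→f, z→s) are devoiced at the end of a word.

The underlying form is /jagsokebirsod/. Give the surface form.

Rule 1 (regressive voicing assimilation): /g/ precedes the voiceless obstruent /s/, so it devoices to [k] by assimilation. /jagsokebirsod/ → jaksokebirsod.
Rule 2 (pre-rhotic lowering): /i/ is a high vowel immediately before /r/, so it lowers to [e]. /jaksokebirsod/ → jaksokebersod.
Rule 3 (final devoicing): /d/ is a voiced obstruent in word-final position, so it devoices to [t]. /jaksokebersod/ → jaksokebersot.

jaksokebersot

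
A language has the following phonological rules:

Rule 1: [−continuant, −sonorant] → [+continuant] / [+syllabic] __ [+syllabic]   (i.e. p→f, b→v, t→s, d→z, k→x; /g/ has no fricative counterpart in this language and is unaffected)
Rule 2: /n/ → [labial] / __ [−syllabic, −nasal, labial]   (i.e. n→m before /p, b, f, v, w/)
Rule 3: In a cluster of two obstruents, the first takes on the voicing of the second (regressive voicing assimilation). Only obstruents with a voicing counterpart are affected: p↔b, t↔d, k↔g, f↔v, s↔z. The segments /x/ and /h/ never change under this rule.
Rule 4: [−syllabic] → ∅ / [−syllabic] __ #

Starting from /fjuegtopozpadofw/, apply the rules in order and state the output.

fjuektofospazof

Rule 1 (intervocalic spirantization): /p/ is a stop between vowels /o/ and /o/, so it spirantizes to the fricative [f]. /d/ is a stop between vowels /a/ and /o/, so it spirantizes to the fricative [z]. /fjuegtopozpadofw/ → fjuegtofozpazofw.
Rule 2 (nasal place assimilation): no segment meets the environment; /fjuegtofozpazofw/ is unchanged.
Rule 3 (regressive voicing assimilation): /g/ precedes the voiceless obstruent /t/, so it devoices to [k] by assimilation. /z/ precedes the voiceless obstruent /p/, so it devoices to [s] by assimilation. /fjuegtofozpazofw/ → fjuektofospazofw.
Rule 4 (final cluster simplification): /w/ is the second consonant of a word-final cluster /fw/, so it deletes. /fjuektofospazofw/ → fjuektofospazof.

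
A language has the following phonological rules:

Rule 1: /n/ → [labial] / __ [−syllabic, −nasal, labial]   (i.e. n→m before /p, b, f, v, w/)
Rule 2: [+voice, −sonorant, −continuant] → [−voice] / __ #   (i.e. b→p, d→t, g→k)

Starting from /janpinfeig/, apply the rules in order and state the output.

jampimfeik

Rule 1 (nasal place assimilation): /n/ precedes the labial consonant /p/, so it assimilates in place to [m]. /n/ precedes the labial consonant /f/, so it assimilates in place to [m]. /janpinfeig/ → jampimfeig.
Rule 2 (final devoicing): /g/ is a voiced stop in word-final position, so it devoices to [k]. /jampimfeig/ → jampimfeik.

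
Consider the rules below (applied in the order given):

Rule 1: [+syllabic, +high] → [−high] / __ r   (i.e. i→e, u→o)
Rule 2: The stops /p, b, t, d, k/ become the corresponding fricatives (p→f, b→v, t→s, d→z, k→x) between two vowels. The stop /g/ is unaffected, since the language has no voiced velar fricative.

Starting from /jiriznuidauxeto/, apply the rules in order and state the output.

jeriznuizauxeso

Rule 1 (pre-rhotic lowering): /i/ is a high vowel immediately before /r/, so it lowers to [e]. /jiriznuidauxeto/ → jeriznuidauxeto.
Rule 2 (intervocalic spirantization): /d/ is a stop between vowels /i/ and /a/, so it spirantizes to the fricative [z]. /t/ is a stop between vowels /e/ and /o/, so it spirantizes to the fricative [s]. /jeriznuidauxeto/ → jeriznuizauxeso.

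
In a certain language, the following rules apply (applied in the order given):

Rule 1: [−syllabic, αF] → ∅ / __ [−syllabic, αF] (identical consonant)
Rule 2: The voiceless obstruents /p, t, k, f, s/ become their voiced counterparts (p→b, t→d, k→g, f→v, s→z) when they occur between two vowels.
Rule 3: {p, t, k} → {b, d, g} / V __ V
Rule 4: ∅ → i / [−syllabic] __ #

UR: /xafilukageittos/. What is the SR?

xavilugageidosi

Rule 1 (degemination): /tt/ is a geminate; the first /t/ deletes. /xafilukageittos/ → xafilukageitos.
Rule 2 (intervocalic voicing): /f/ is a voiceless obstruent between vowels /a/ and /i/, so it voices to [v]. /k/ is a voiceless obstruent between vowels /u/ and /a/, so it voices to [g]. /t/ is a voiceless obstruent between vowels /i/ and /o/, so it voices to [d]. /xafilukageitos/ → xavilugageidos.
Rule 3 (intervocalic voicing): no segment meets the environment; /xavilugageidos/ is unchanged.
Rule 4 (final i-epenthesis): the form ends in the consonant /s/, so [i] is inserted word-finally. /xavilugageidos/ → xavilugageidosi.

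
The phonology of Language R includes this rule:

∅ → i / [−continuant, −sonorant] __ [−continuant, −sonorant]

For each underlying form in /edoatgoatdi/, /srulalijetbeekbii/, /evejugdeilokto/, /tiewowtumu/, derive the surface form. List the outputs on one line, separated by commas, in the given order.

/edoatgoatdi/: /t/ and /g/ form a stop–stop cluster, so [i] is inserted between them. /t/ and /d/ form a stop–stop cluster, so [i] is inserted between them. → [edoatigoatidi].
/srulalijetbeekbii/: /t/ and /b/ form a stop–stop cluster, so [i] is inserted between them. /k/ and /b/ form a stop–stop cluster, so [i] is inserted between them. → [srulalijetibeekibii].
/evejugdeilokto/: /g/ and /d/ form a stop–stop cluster, so [i] is inserted between them. /k/ and /t/ form a stop–stop cluster, so [i] is inserted between them. → [evejugideilokito].
/tiewowtumu/: the rule's environment is not met; surfaces unchanged as [tiewowtumu].

edoatigoatidi, srulalijetibeekibii, evejugideilokito, tiewowtumu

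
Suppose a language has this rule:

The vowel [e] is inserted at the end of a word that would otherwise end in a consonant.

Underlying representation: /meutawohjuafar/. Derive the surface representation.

the form ends in the consonant /r/, so [e] is inserted word-finally.
Surface form: [meutawohjuafare].

meutawohjuafare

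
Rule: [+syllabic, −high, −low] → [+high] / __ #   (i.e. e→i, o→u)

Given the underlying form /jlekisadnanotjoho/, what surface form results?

/o/ is a mid vowel in word-final position, so it raises to [u].
Surface form: [jlekisadnanotjohu].

jlekisadnanotjohu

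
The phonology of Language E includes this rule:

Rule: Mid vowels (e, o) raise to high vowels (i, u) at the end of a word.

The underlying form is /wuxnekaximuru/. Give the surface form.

No segment of /wuxnekaximuru/ meets the structural description of the rule, so the form surfaces unchanged.

wuxnekaximuru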